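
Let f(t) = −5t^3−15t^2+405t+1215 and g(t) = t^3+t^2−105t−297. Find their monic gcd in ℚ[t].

t^2+12t+27

Repeated division with remainder:
  −5t^3−15t^2+405t+1215 = (−5)(t^3+t^2−105t−297) + (−10t^2−120t−270)
  t^3+t^2−105t−297 = (−(1/10)t+11/10)(−10t^2−120t−270) + (0)
Last nonzero remainder: −10t^2−120t−270. Dividing through by −10 gives the monic gcd t^2+12t+27.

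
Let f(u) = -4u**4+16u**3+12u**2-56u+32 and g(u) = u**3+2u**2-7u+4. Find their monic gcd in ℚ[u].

u**2-2u+1

By polynomial division,
  -4u**4+16u**3+12u**2-56u+32 = (-4u+24)(u**3+2u**2-7u+4) + (-64u**2+128u-64)
  u**3+2u**2-7u+4 = (-(1/64)u-1/16)(-64u**2+128u-64) + (0)
Last nonzero remainder: -64u**2+128u-64. Dividing through by -64 gives the monic gcd u**2-2u+1.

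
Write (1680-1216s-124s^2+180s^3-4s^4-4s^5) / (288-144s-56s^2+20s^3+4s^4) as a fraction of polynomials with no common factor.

By polynomial division,
  -4s^5-4s^4+180s^3-124s^2-1216s+1680 = (-s+4)(4s^4+20s^3-56s^2-144s+288) + (44s^3-44s^2-352s+528)
  4s^4+20s^3-56s^2-144s+288 = ((1/11)s+6/11)(44s^3-44s^2-352s+528) + (0)
Last nonzero remainder: 44s^3-44s^2-352s+528. Dividing through by 44 gives the monic gcd s^3-s^2-8s+12.
Cancel s^3-s^2-8s+12 from numerator and denominator to get the reduced form.

(35-2s-s^2)/(6+s)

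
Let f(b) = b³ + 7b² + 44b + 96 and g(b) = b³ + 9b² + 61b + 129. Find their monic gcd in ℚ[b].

b + 3

Repeated division with remainder:
  b³ + 7b² + 44b + 96 = (b³ + 9b² + 61b + 129) + (-2b² - 17b - 33)
  b³ + 9b² + 61b + 129 = (-(1/2)b - 1/4)(-2b² - 17b - 33) + ((161/4)b + 483/4)
  -2b² - 17b - 33 = (-(8/161)b - 44/161)((161/4)b + 483/4) + (0)
Last nonzero remainder: (161/4)b + 483/4. Dividing through by 161/4 gives the monic gcd b + 3.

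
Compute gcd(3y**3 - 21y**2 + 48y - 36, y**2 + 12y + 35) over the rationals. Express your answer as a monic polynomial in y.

1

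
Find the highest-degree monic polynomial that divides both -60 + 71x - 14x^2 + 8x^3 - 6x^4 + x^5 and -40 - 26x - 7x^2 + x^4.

-20 - 3x - 2x^2 + x^3

By polynomial division,
  x^5 - 6x^4 + 8x^3 - 14x^2 + 71x - 60 = (x - 6)(x^4 - 7x^2 - 26x - 40) + (15x^3 - 30x^2 - 45x - 300)
  x^4 - 7x^2 - 26x - 40 = ((1/15)x + 2/15)(15x^3 - 30x^2 - 45x - 300) + (0)
Last nonzero remainder: 15x^3 - 30x^2 - 45x - 300. Dividing through by 15 gives the monic gcd x^3 - 2x^2 - 3x - 20.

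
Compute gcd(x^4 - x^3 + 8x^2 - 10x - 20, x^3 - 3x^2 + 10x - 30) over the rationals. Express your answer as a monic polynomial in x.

By polynomial division,
  x^4 - x^3 + 8x^2 - 10x - 20 = (x + 2)(x^3 - 3x^2 + 10x - 30) + (4x^2 + 40)
  x^3 - 3x^2 + 10x - 30 = ((1/4)x - 3/4)(4x^2 + 40) + (0)
Last nonzero remainder: 4x^2 + 40. Dividing through by 4 gives the monic gcd x^2 + 10.

x^2 + 10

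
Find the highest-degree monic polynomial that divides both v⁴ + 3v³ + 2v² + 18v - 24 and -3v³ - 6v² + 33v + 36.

v + 4

Repeated division with remainder:
  v⁴ + 3v³ + 2v² + 18v - 24 = (-(1/3)v - 1/3)(-3v³ - 6v² + 33v + 36) + (11v² + 41v - 12)
  -3v³ - 6v² + 33v + 36 = (-(3/11)v + 57/121)(11v² + 41v - 12) + ((1260/121)v + 5040/121)
  11v² + 41v - 12 = ((1331/1260)v - 121/420)((1260/121)v + 5040/121) + (0)
Last nonzero remainder: (1260/121)v + 5040/121. Dividing through by 1260/121 gives the monic gcd v + 4.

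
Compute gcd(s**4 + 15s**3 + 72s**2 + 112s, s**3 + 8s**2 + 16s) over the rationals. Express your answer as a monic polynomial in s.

s**3 + 8s**2 + 16s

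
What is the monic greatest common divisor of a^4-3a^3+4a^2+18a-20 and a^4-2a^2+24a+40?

a^3-2a^2+2a+20

By polynomial division,
  a^4-3a^3+4a^2+18a-20 = (a^4-2a^2+24a+40) + (-3a^3+6a^2-6a-60)
  a^4-2a^2+24a+40 = (-(1/3)a-2/3)(-3a^3+6a^2-6a-60) + (0)
Last nonzero remainder: -3a^3+6a^2-6a-60. Dividing through by -3 gives the monic gcd a^3-2a^2+2a+20.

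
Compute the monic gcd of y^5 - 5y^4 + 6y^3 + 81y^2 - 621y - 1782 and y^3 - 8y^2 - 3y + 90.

y^2 - 3y - 18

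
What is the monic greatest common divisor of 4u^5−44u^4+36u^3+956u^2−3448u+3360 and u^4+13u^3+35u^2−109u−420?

By polynomial division,
  4u^5−44u^4+36u^3+956u^2−3448u+3360 = (4u−96)(u^4+13u^3+35u^2−109u−420) + (1144u^3+4752u^2−12232u−36960)
  u^4+13u^3+35u^2−109u−420 = ((1/1144)u+115/14872)(1144u^3+4752u^2−12232u−36960) + ((1512/169)u^2+(3024/169)u−22680/169)
  1144u^3+4752u^2−12232u−36960 = ((24167/189)u+7436/27)((1512/169)u^2+(3024/169)u−22680/169) + (0)
Last nonzero remainder: (1512/169)u^2+(3024/169)u−22680/169. Dividing through by 1512/169 gives the monic gcd u^2+2u−15.

u^2+2u−15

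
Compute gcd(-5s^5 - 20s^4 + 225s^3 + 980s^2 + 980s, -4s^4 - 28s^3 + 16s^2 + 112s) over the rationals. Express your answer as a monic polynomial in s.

Euclidean algorithm in ℚ[s]:
  -5s^5 - 20s^4 + 225s^3 + 980s^2 + 980s = ((5/4)s - 15/4)(-4s^4 - 28s^3 + 16s^2 + 112s) + (100s^3 + 900s^2 + 1400s)
  -4s^4 - 28s^3 + 16s^2 + 112s = (-(1/25)s + 2/25)(100s^3 + 900s^2 + 1400s) + (0)
Last nonzero remainder: 100s^3 + 900s^2 + 1400s. Dividing through by 100 gives the monic gcd s^3 + 9s^2 + 14s.

s^3 + 9s^2 + 14s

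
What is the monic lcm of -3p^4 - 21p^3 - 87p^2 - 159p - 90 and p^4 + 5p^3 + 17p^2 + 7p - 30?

Apply the Euclidean algorithm:
  -3p^4 - 21p^3 - 87p^2 - 159p - 90 = (-3)(p^4 + 5p^3 + 17p^2 + 7p - 30) + (-6p^3 - 36p^2 - 138p - 180)
  p^4 + 5p^3 + 17p^2 + 7p - 30 = (-(1/6)p + 1/6)(-6p^3 - 36p^2 - 138p - 180) + (0)
Last nonzero remainder: -6p^3 - 36p^2 - 138p - 180. Dividing through by -6 gives the monic gcd p^3 + 6p^2 + 23p + 30.
Then lcm(f, g) = f·g / gcd(f, g); expanding and making the result monic gives the answer.

p^5 + 6p^4 + 22p^3 + 24p^2 - 23p - 30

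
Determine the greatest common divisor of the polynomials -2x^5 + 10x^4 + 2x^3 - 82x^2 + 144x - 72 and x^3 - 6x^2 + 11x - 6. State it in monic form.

Euclidean algorithm in ℚ[x]:
  -2x^5 + 10x^4 + 2x^3 - 82x^2 + 144x - 72 = (-2x^2 - 2x + 12)(x^3 - 6x^2 + 11x - 6) + (0)
The last nonzero remainder x^3 - 6x^2 + 11x - 6 is already monic.

x^3 - 6x^2 + 11x - 6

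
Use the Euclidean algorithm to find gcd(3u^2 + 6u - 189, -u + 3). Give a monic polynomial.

1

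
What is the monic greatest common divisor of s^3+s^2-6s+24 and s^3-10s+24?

s+4

Apply the Euclidean algorithm:
  s^3+s^2-6s+24 = (s^3-10s+24) + (s^2+4s)
  s^3-10s+24 = (s-4)(s^2+4s) + (6s+24)
  s^2+4s = ((1/6)s)(6s+24) + (0)
Last nonzero remainder: 6s+24. Dividing through by 6 gives the monic gcd s+4.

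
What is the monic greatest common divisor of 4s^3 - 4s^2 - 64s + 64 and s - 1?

s - 1

Apply the Euclidean algorithm:
  4s^3 - 4s^2 - 64s + 64 = (4s^2 - 64)(s - 1) + (0)
The last nonzero remainder s - 1 is already monic.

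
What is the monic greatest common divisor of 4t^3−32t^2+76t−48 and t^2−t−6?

t−3

Apply the Euclidean algorithm:
  4t^3−32t^2+76t−48 = (4t−28)(t^2−t−6) + (72t−216)
  t^2−t−6 = ((1/72)t+1/36)(72t−216) + (0)
Last nonzero remainder: 72t−216. Dividing through by 72 gives the monic gcd t−3.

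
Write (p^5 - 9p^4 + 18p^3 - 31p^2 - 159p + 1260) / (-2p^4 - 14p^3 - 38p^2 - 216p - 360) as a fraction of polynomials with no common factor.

(-p^3 + 8p^2 + 5p - 84)/(2p^2 + 16p + 24)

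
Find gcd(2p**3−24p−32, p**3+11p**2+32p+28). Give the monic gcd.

p**2+4p+4

Apply the Euclidean algorithm:
  2p**3−24p−32 = (2)(p**3+11p**2+32p+28) + (−22p**2−88p−88)
  p**3+11p**2+32p+28 = (−(1/22)p−7/22)(−22p**2−88p−88) + (0)
Last nonzero remainder: −22p**2−88p−88. Dividing through by −22 gives the monic gcd p**2+4p+4.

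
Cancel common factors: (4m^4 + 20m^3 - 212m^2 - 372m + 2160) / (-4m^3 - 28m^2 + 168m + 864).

(-m^2 + 8m - 15)/(m - 6)

Apply the Euclidean algorithm:
  4m^4 + 20m^3 - 212m^2 - 372m + 2160 = (-m + 2)(-4m^3 - 28m^2 + 168m + 864) + (12m^2 + 156m + 432)
  -4m^3 - 28m^2 + 168m + 864 = (-(1/3)m + 2)(12m^2 + 156m + 432) + (0)
Last nonzero remainder: 12m^2 + 156m + 432. Dividing through by 12 gives the monic gcd m^2 + 13m + 36.
Cancel m^2 + 13m + 36 from numerator and denominator to get the reduced form.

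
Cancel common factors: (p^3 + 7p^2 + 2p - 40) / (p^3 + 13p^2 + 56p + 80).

(p - 2)/(p + 4)

By polynomial division,
  p^3 + 7p^2 + 2p - 40 = (p^3 + 13p^2 + 56p + 80) + (-6p^2 - 54p - 120)
  p^3 + 13p^2 + 56p + 80 = (-(1/6)p - 2/3)(-6p^2 - 54p - 120) + (0)
Last nonzero remainder: -6p^2 - 54p - 120. Dividing through by -6 gives the monic gcd p^2 + 9p + 20.
Cancel p^2 + 9p + 20 from numerator and denominator to get the reduced form.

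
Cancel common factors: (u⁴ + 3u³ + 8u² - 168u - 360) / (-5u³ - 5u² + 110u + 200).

Euclidean algorithm in ℚ[u]:
  u⁴ + 3u³ + 8u² - 168u - 360 = (-(1/5)u - 2/5)(-5u³ - 5u² + 110u + 200) + (28u² - 84u - 280)
  -5u³ - 5u² + 110u + 200 = (-(5/28)u - 5/7)(28u² - 84u - 280) + (0)
Last nonzero remainder: 28u² - 84u - 280. Dividing through by 28 gives the monic gcd u² - 3u - 10.
Cancel u² - 3u - 10 from numerator and denominator to get the reduced form.

(-u² - 6u - 36)/(5u + 20)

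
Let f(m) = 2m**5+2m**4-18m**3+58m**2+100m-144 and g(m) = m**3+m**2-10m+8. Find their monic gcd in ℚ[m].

m**2+3m-4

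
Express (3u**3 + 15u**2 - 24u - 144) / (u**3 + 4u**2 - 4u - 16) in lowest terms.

(3u**2 + 3u - 36)/(u**2 - 4)

Apply the Euclidean algorithm:
  3u**3 + 15u**2 - 24u - 144 = (3)(u**3 + 4u**2 - 4u - 16) + (3u**2 - 12u - 96)
  u**3 + 4u**2 - 4u - 16 = ((1/3)u + 8/3)(3u**2 - 12u - 96) + (60u + 240)
  3u**2 - 12u - 96 = ((1/20)u - 2/5)(60u + 240) + (0)
Last nonzero remainder: 60u + 240. Dividing through by 60 gives the monic gcd u + 4.
Cancel u + 4 from numerator and denominator to get the reduced form.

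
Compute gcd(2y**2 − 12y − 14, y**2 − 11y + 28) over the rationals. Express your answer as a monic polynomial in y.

y − 7

Apply the Euclidean algorithm:
  2y**2 − 12y − 14 = (2)(y**2 − 11y + 28) + (10y − 70)
  y**2 − 11y + 28 = ((1/10)y − 2/5)(10y − 70) + (0)
Last nonzero remainder: 10y − 70. Dividing through by 10 gives the monic gcd y − 7.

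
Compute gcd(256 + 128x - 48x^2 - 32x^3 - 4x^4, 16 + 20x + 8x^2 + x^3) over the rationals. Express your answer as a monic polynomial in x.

8 + 6x + x^2

Repeated division with remainder:
  -4x^4 - 32x^3 - 48x^2 + 128x + 256 = (-4x)(x^3 + 8x^2 + 20x + 16) + (32x^2 + 192x + 256)
  x^3 + 8x^2 + 20x + 16 = ((1/32)x + 1/16)(32x^2 + 192x + 256) + (0)
Last nonzero remainder: 32x^2 + 192x + 256. Dividing through by 32 gives the monic gcd x^2 + 6x + 8.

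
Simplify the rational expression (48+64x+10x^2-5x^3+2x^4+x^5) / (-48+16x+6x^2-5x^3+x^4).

(3+4x+x^2)/(-3+x)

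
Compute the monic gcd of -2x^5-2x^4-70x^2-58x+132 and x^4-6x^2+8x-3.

x^2+2x-3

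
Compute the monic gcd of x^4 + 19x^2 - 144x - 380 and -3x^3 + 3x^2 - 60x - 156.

Repeated division with remainder:
  x^4 + 19x^2 - 144x - 380 = (-(1/3)x - 1/3)(-3x^3 + 3x^2 - 60x - 156) + (-216x - 432)
  -3x^3 + 3x^2 - 60x - 156 = ((1/72)x^2 - (1/24)x + 13/36)(-216x - 432) + (0)
Last nonzero remainder: -216x - 432. Dividing through by -216 gives the monic gcd x + 2.

x + 2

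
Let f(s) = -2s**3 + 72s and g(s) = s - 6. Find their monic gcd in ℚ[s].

By polynomial division,
  -2s**3 + 72s = (-2s**2 - 12s)(s - 6) + (0)
The last nonzero remainder s - 6 is already monic.

s - 6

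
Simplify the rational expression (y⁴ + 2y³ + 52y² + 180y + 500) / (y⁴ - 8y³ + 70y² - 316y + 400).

(y² + 4y + 10)/(y² - 6y + 8)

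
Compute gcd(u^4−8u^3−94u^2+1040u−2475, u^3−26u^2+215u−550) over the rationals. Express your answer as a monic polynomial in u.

u−5

Apply the Euclidean algorithm:
  u^4−8u^3−94u^2+1040u−2475 = (u+18)(u^3−26u^2+215u−550) + (159u^2−2280u+7425)
  u^3−26u^2+215u−550 = ((1/159)u−206/2809)(159u^2−2280u+7425) + ((3080/2809)u−15400/2809)
  159u^2−2280u+7425 = ((446631/3080)u−75843/56)((3080/2809)u−15400/2809) + (0)
Last nonzero remainder: (3080/2809)u−15400/2809. Dividing through by 3080/2809 gives the monic gcd u−5.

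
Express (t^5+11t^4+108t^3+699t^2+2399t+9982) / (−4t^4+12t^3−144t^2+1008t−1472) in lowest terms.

Euclidean algorithm in ℚ[t]:
  t^5+11t^4+108t^3+699t^2+2399t+9982 = (−(1/4)t−7/2)(−4t^4+12t^3−144t^2+1008t−1472) + (114t^3+447t^2+5559t+4830)
  −4t^4+12t^3−144t^2+1008t−1472 = (−(2/57)t+263/1083)(114t^3+447t^2+5559t+4830) + (−(20757/361)t^2−(62271/361)t−954822/361)
  114t^3+447t^2+5559t+4830 = (−(13718/6919)t−12635/6919)(−(20757/361)t^2−(62271/361)t−954822/361) + (0)
Last nonzero remainder: −(20757/361)t^2−(62271/361)t−954822/361. Dividing through by −20757/361 gives the monic gcd t^2+3t+46.
Cancel t^2+3t+46 from numerator and denominator to get the reduced form.

(−t^3−8t^2−38t−217)/(4t^2−24t+32)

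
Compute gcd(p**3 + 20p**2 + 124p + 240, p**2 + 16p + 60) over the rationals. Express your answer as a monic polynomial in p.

By polynomial division,
  p**3 + 20p**2 + 124p + 240 = (p + 4)(p**2 + 16p + 60) + (0)
The last nonzero remainder p**2 + 16p + 60 is already monic.

p**2 + 16p + 60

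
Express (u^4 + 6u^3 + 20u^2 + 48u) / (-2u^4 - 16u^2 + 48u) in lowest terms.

Euclidean algorithm in ℚ[u]:
  u^4 + 6u^3 + 20u^2 + 48u = (-1/2)(-2u^4 - 16u^2 + 48u) + (6u^3 + 12u^2 + 72u)
  -2u^4 - 16u^2 + 48u = (-(1/3)u + 2/3)(6u^3 + 12u^2 + 72u) + (0)
Last nonzero remainder: 6u^3 + 12u^2 + 72u. Dividing through by 6 gives the monic gcd u^3 + 2u^2 + 12u.
Cancel u^3 + 2u^2 + 12u from numerator and denominator to get the reduced form.

(-u - 4)/(2u - 4)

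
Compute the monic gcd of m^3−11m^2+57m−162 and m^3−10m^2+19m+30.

m−6

By polynomial division,
  m^3−11m^2+57m−162 = (m^3−10m^2+19m+30) + (−m^2+38m−192)
  m^3−10m^2+19m+30 = (−m−28)(−m^2+38m−192) + (891m−5346)
  −m^2+38m−192 = (−(1/891)m+32/891)(891m−5346) + (0)
Last nonzero remainder: 891m−5346. Dividing through by 891 gives the monic gcd m−6.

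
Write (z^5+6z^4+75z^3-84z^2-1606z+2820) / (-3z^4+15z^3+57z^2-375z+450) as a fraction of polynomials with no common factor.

Apply the Euclidean algorithm:
  z^5+6z^4+75z^3-84z^2-1606z+2820 = (-(1/3)z-11/3)(-3z^4+15z^3+57z^2-375z+450) + (149z^3-2831z+4470)
  -3z^4+15z^3+57z^2-375z+450 = (-(3/149)z+15/149)(149z^3-2831z+4470) + (0)
Last nonzero remainder: 149z^3-2831z+4470. Dividing through by 149 gives the monic gcd z^3-19z+30.
Cancel z^3-19z+30 from numerator and denominator to get the reduced form.

(-z^2-6z-94)/(3z-15)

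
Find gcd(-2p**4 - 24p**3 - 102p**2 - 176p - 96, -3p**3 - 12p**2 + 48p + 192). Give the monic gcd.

Apply the Euclidean algorithm:
  -2p**4 - 24p**3 - 102p**2 - 176p - 96 = ((2/3)p + 16/3)(-3p**3 - 12p**2 + 48p + 192) + (-70p**2 - 560p - 1120)
  -3p**3 - 12p**2 + 48p + 192 = ((3/70)p - 6/35)(-70p**2 - 560p - 1120) + (0)
Last nonzero remainder: -70p**2 - 560p - 1120. Dividing through by -70 gives the monic gcd p**2 + 8p + 16.

p**2 + 8p + 16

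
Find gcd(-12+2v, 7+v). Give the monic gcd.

1

Repeated division with remainder:
  2v-12 = (2)(v+7) + (-26)
  v+7 = (-(1/26)v-7/26)(-26) + (0)
The last nonzero remainder is the constant -26, so the polynomials are coprime and gcd = 1.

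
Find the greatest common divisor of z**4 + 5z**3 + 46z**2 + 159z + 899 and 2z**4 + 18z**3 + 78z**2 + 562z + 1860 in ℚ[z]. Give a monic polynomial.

z**2 - 2z + 31

By polynomial division,
  z**4 + 5z**3 + 46z**2 + 159z + 899 = (1/2)(2z**4 + 18z**3 + 78z**2 + 562z + 1860) + (-4z**3 + 7z**2 - 122z - 31)
  2z**4 + 18z**3 + 78z**2 + 562z + 1860 = (-(1/2)z - 43/8)(-4z**3 + 7z**2 - 122z - 31) + ((437/8)z**2 - (437/4)z + 13547/8)
  -4z**3 + 7z**2 - 122z - 31 = (-(32/437)z - 8/437)((437/8)z**2 - (437/4)z + 13547/8) + (0)
Last nonzero remainder: (437/8)z**2 - (437/4)z + 13547/8. Dividing through by 437/8 gives the monic gcd z**2 - 2z + 31.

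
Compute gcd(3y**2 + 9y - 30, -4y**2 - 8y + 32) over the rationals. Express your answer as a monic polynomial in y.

Repeated division with remainder:
  3y**2 + 9y - 30 = (-3/4)(-4y**2 - 8y + 32) + (3y - 6)
  -4y**2 - 8y + 32 = (-(4/3)y - 16/3)(3y - 6) + (0)
Last nonzero remainder: 3y - 6. Dividing through by 3 gives the monic gcd y - 2.

y - 2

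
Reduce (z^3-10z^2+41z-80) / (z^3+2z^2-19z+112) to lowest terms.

Euclidean algorithm in ℚ[z]:
  z^3-10z^2+41z-80 = (z^3+2z^2-19z+112) + (-12z^2+60z-192)
  z^3+2z^2-19z+112 = (-(1/12)z-7/12)(-12z^2+60z-192) + (0)
Last nonzero remainder: -12z^2+60z-192. Dividing through by -12 gives the monic gcd z^2-5z+16.
Cancel z^2-5z+16 from numerator and denominator to get the reduced form.

(z-5)/(z+7)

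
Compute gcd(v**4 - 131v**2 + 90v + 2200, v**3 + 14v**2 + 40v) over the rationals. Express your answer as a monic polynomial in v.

Repeated division with remainder:
  v**4 - 131v**2 + 90v + 2200 = (v - 14)(v**3 + 14v**2 + 40v) + (25v**2 + 650v + 2200)
  v**3 + 14v**2 + 40v = ((1/25)v - 12/25)(25v**2 + 650v + 2200) + (264v + 1056)
  25v**2 + 650v + 2200 = ((25/264)v + 25/12)(264v + 1056) + (0)
Last nonzero remainder: 264v + 1056. Dividing through by 264 gives the monic gcd v + 4.

v + 4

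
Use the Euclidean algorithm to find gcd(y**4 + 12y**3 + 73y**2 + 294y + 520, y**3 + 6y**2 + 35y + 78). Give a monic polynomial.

Apply the Euclidean algorithm:
  y**4 + 12y**3 + 73y**2 + 294y + 520 = (y + 6)(y**3 + 6y**2 + 35y + 78) + (2y**2 + 6y + 52)
  y**3 + 6y**2 + 35y + 78 = ((1/2)y + 3/2)(2y**2 + 6y + 52) + (0)
Last nonzero remainder: 2y**2 + 6y + 52. Dividing through by 2 gives the monic gcd y**2 + 3y + 26.

y**2 + 3y + 26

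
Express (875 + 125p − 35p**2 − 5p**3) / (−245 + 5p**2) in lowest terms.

Euclidean algorithm in ℚ[p]:
  −5p**3 − 35p**2 + 125p + 875 = (−p − 7)(5p**2 − 245) + (−120p − 840)
  5p**2 − 245 = (−(1/24)p + 7/24)(−120p − 840) + (0)
Last nonzero remainder: −120p − 840. Dividing through by −120 gives the monic gcd p + 7.
Cancel p + 7 from numerator and denominator to get the reduced form.

(25 − p**2)/(−7 + p)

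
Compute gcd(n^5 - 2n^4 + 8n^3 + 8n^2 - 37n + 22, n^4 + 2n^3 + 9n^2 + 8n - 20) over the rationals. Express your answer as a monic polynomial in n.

Euclidean algorithm in ℚ[n]:
  n^5 - 2n^4 + 8n^3 + 8n^2 - 37n + 22 = (n - 4)(n^4 + 2n^3 + 9n^2 + 8n - 20) + (7n^3 + 36n^2 + 15n - 58)
  n^4 + 2n^3 + 9n^2 + 8n - 20 = ((1/7)n - 22/49)(7n^3 + 36n^2 + 15n - 58) + ((1128/49)n^2 + (1128/49)n - 2256/49)
  7n^3 + 36n^2 + 15n - 58 = ((343/1128)n + 1421/1128)((1128/49)n^2 + (1128/49)n - 2256/49) + (0)
Last nonzero remainder: (1128/49)n^2 + (1128/49)n - 2256/49. Dividing through by 1128/49 gives the monic gcd n^2 + n - 2.

n^2 + n - 2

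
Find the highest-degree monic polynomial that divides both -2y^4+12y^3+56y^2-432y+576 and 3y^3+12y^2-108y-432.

Euclidean algorithm in ℚ[y]:
  -2y^4+12y^3+56y^2-432y+576 = (-(2/3)y+20/3)(3y^3+12y^2-108y-432) + (-96y^2+3456)
  3y^3+12y^2-108y-432 = (-(1/32)y-1/8)(-96y^2+3456) + (0)
Last nonzero remainder: -96y^2+3456. Dividing through by -96 gives the monic gcd y^2-36.

y^2-36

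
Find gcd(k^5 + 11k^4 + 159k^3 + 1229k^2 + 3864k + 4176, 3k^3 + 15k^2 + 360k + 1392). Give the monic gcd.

k^3 + 5k^2 + 120k + 464

By polynomial division,
  k^5 + 11k^4 + 159k^3 + 1229k^2 + 3864k + 4176 = ((1/3)k^2 + 2k + 3)(3k^3 + 15k^2 + 360k + 1392) + (0)
Last nonzero remainder: 3k^3 + 15k^2 + 360k + 1392. Dividing through by 3 gives the monic gcd k^3 + 5k^2 + 120k + 464.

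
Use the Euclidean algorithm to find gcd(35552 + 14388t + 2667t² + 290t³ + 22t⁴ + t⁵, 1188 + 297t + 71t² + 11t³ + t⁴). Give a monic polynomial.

Euclidean algorithm in ℚ[t]:
  t⁵ + 22t⁴ + 290t³ + 2667t² + 14388t + 35552 = (t + 11)(t⁴ + 11t³ + 71t² + 297t + 1188) + (98t³ + 1589t² + 9933t + 22484)
  t⁴ + 11t³ + 71t² + 297t + 1188 = ((1/98)t − 73/1372)(98t³ + 1589t² + 9933t + 22484) + ((10621/196)t² + (116831/196)t + 116831/49)
  98t³ + 1589t² + 9933t + 22484 = ((19208/10621)t + 100156/10621)((10621/196)t² + (116831/196)t + 116831/49) + (0)
Last nonzero remainder: (10621/196)t² + (116831/196)t + 116831/49. Dividing through by 10621/196 gives the monic gcd t² + 11t + 44.

44 + 11t + t²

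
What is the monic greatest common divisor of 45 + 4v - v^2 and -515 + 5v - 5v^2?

1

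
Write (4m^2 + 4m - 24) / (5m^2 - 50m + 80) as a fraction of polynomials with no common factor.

Euclidean algorithm in ℚ[m]:
  4m^2 + 4m - 24 = (4/5)(5m^2 - 50m + 80) + (44m - 88)
  5m^2 - 50m + 80 = ((5/44)m - 10/11)(44m - 88) + (0)
Last nonzero remainder: 44m - 88. Dividing through by 44 gives the monic gcd m - 2.
Cancel m - 2 from numerator and denominator to get the reduced form.

(4m + 12)/(5m - 40)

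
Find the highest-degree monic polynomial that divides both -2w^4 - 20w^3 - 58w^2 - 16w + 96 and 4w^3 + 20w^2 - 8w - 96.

w^2 + 7w + 12

Repeated division with remainder:
  -2w^4 - 20w^3 - 58w^2 - 16w + 96 = (-(1/2)w - 5/2)(4w^3 + 20w^2 - 8w - 96) + (-12w^2 - 84w - 144)
  4w^3 + 20w^2 - 8w - 96 = (-(1/3)w + 2/3)(-12w^2 - 84w - 144) + (0)
Last nonzero remainder: -12w^2 - 84w - 144. Dividing through by -12 gives the monic gcd w^2 + 7w + 12.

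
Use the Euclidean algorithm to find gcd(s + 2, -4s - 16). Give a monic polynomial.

1

Repeated division with remainder:
  s + 2 = (-1/4)(-4s - 16) + (-2)
  -4s - 16 = (2s + 8)(-2) + (0)
The last nonzero remainder is the constant -2, so the polynomials are coprime and gcd = 1.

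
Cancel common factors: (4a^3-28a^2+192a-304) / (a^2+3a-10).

(4a^2-20a+152)/(a+5)

Euclidean algorithm in ℚ[a]:
  4a^3-28a^2+192a-304 = (4a-40)(a^2+3a-10) + (352a-704)
  a^2+3a-10 = ((1/352)a+5/352)(352a-704) + (0)
Last nonzero remainder: 352a-704. Dividing through by 352 gives the monic gcd a-2.
Cancel a-2 from numerator and denominator to get the reduced form.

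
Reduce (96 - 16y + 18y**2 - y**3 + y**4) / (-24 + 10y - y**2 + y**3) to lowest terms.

Euclidean algorithm in ℚ[y]:
  y**4 - y**3 + 18y**2 - 16y + 96 = (y)(y**3 - y**2 + 10y - 24) + (8y**2 + 8y + 96)
  y**3 - y**2 + 10y - 24 = ((1/8)y - 1/4)(8y**2 + 8y + 96) + (0)
Last nonzero remainder: 8y**2 + 8y + 96. Dividing through by 8 gives the monic gcd y**2 + y + 12.
Cancel y**2 + y + 12 from numerator and denominator to get the reduced form.

(8 - 2y + y**2)/(-2 + y)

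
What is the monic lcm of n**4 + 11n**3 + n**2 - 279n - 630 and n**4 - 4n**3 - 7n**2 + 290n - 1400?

n**6 + 5n**5 - 25n**4 + 155n**3 + 1084n**2 - 7380n - 25200

Repeated division with remainder:
  n**4 + 11n**3 + n**2 - 279n - 630 = (n**4 - 4n**3 - 7n**2 + 290n - 1400) + (15n**3 + 8n**2 - 569n + 770)
  n**4 - 4n**3 - 7n**2 + 290n - 1400 = ((1/15)n - 68/225)(15n**3 + 8n**2 - 569n + 770) + ((7504/225)n**2 + (15008/225)n - 52528/45)
  15n**3 + 8n**2 - 569n + 770 = ((3375/7504)n - 2475/3752)((7504/225)n**2 + (15008/225)n - 52528/45) + (0)
Last nonzero remainder: (7504/225)n**2 + (15008/225)n - 52528/45. Dividing through by 7504/225 gives the monic gcd n**2 + 2n - 35.
Then lcm(f, g) = f·g / gcd(f, g); expanding and making the result monic gives the answer.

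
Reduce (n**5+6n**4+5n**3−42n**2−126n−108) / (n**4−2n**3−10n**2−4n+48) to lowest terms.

(n**3+2n**2−9n−18)/(n**2−6n+8)

Apply the Euclidean algorithm:
  n**5+6n**4+5n**3−42n**2−126n−108 = (n+8)(n**4−2n**3−10n**2−4n+48) + (31n**3+42n**2−142n−492)
  n**4−2n**3−10n**2−4n+48 = ((1/31)n−104/961)(31n**3+42n**2−142n−492) + (−(840/961)n**2−(3360/961)n−5040/961)
  31n**3+42n**2−142n−492 = (−(29791/840)n+39401/420)(−(840/961)n**2−(3360/961)n−5040/961) + (0)
Last nonzero remainder: −(840/961)n**2−(3360/961)n−5040/961. Dividing through by −840/961 gives the monic gcd n**2+4n+6.
Cancel n**2+4n+6 from numerator and denominator to get the reduced form.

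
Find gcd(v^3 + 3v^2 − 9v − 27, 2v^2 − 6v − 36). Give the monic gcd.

Repeated division with remainder:
  v^3 + 3v^2 − 9v − 27 = ((1/2)v + 3)(2v^2 − 6v − 36) + (27v + 81)
  2v^2 − 6v − 36 = ((2/27)v − 4/9)(27v + 81) + (0)
Last nonzero remainder: 27v + 81. Dividing through by 27 gives the monic gcd v + 3.

v + 3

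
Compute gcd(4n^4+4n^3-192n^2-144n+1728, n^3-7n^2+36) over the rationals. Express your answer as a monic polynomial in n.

Euclidean algorithm in ℚ[n]:
  4n^4+4n^3-192n^2-144n+1728 = (4n+32)(n^3-7n^2+36) + (32n^2-288n+576)
  n^3-7n^2+36 = ((1/32)n+1/16)(32n^2-288n+576) + (0)
Last nonzero remainder: 32n^2-288n+576. Dividing through by 32 gives the monic gcd n^2-9n+18.

n^2-9n+18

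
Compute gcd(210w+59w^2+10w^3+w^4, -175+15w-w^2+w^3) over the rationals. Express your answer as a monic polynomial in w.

35+4w+w^2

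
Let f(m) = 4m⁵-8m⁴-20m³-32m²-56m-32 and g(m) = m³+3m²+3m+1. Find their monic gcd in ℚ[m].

m²+2m+1

Apply the Euclidean algorithm:
  4m⁵-8m⁴-20m³-32m²-56m-32 = (4m²-20m+28)(m³+3m²+3m+1) + (-60m²-120m-60)
  m³+3m²+3m+1 = (-(1/60)m-1/60)(-60m²-120m-60) + (0)
Last nonzero remainder: -60m²-120m-60. Dividing through by -60 gives the monic gcd m²+2m+1.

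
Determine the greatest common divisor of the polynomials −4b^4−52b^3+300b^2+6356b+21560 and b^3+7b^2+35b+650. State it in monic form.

Apply the Euclidean algorithm:
  −4b^4−52b^3+300b^2+6356b+21560 = (−4b−24)(b^3+7b^2+35b+650) + (608b^2+9796b+37160)
  b^3+7b^2+35b+650 = ((1/608)b−1385/92416)(608b^2+9796b+37160) + ((2788425/23104)b+13942125/11552)
  608b^2+9796b+37160 = ((14047232/2788425)b+85854464/2788425)((2788425/23104)b+13942125/11552) + (0)
Last nonzero remainder: (2788425/23104)b+13942125/11552. Dividing through by 2788425/23104 gives the monic gcd b+10.

b+10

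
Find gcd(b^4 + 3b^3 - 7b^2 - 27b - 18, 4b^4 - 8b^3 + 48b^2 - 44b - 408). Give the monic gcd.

By polynomial division,
  b^4 + 3b^3 - 7b^2 - 27b - 18 = (1/4)(4b^4 - 8b^3 + 48b^2 - 44b - 408) + (5b^3 - 19b^2 - 16b + 84)
  4b^4 - 8b^3 + 48b^2 - 44b - 408 = ((4/5)b + 36/25)(5b^3 - 19b^2 - 16b + 84) + ((2204/25)b^2 - (2204/25)b - 13224/25)
  5b^3 - 19b^2 - 16b + 84 = ((125/2204)b - 175/1102)((2204/25)b^2 - (2204/25)b - 13224/25) + (0)
Last nonzero remainder: (2204/25)b^2 - (2204/25)b - 13224/25. Dividing through by 2204/25 gives the monic gcd b^2 - b - 6.

b^2 - b - 6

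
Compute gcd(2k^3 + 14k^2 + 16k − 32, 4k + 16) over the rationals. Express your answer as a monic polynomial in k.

k + 4

By polynomial division,
  2k^3 + 14k^2 + 16k − 32 = ((1/2)k^2 + (3/2)k − 2)(4k + 16) + (0)
Last nonzero remainder: 4k + 16. Dividing through by 4 gives the monic gcd k + 4.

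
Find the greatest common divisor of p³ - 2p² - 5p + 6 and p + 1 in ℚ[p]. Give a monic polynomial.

Repeated division with remainder:
  p³ - 2p² - 5p + 6 = (p² - 3p - 2)(p + 1) + (8)
  p + 1 = ((1/8)p + 1/8)(8) + (0)
The last nonzero remainder is the constant 8, so the polynomials are coprime and gcd = 1.

1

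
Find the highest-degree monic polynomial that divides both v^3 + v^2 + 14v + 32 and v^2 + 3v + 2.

v + 2

Euclidean algorithm in ℚ[v]:
  v^3 + v^2 + 14v + 32 = (v − 2)(v^2 + 3v + 2) + (18v + 36)
  v^2 + 3v + 2 = ((1/18)v + 1/18)(18v + 36) + (0)
Last nonzero remainder: 18v + 36. Dividing through by 18 gives the monic gcd v + 2.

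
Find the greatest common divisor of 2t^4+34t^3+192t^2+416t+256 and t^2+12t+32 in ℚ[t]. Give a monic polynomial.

Repeated division with remainder:
  2t^4+34t^3+192t^2+416t+256 = (2t^2+10t+8)(t^2+12t+32) + (0)
The last nonzero remainder t^2+12t+32 is already monic.

t^2+12t+32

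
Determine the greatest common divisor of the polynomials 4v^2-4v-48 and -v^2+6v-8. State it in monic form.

v-4

By polynomial division,
  4v^2-4v-48 = (-4)(-v^2+6v-8) + (20v-80)
  -v^2+6v-8 = (-(1/20)v+1/10)(20v-80) + (0)
Last nonzero remainder: 20v-80. Dividing through by 20 gives the monic gcd v-4.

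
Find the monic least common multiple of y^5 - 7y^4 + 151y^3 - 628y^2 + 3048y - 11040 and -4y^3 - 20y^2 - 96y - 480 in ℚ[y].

y^6 - 2y^5 + 116y^4 + 127y^3 - 92y^2 + 4200y - 55200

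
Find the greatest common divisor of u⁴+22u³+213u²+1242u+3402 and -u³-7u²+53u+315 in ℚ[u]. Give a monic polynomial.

u+9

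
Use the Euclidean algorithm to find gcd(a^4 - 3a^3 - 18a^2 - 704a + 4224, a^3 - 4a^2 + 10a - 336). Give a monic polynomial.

By polynomial division,
  a^4 - 3a^3 - 18a^2 - 704a + 4224 = (a + 1)(a^3 - 4a^2 + 10a - 336) + (-24a^2 - 378a + 4560)
  a^3 - 4a^2 + 10a - 336 = (-(1/24)a + 79/96)(-24a^2 - 378a + 4560) + ((8177/16)a - 8177/2)
  -24a^2 - 378a + 4560 = (-(384/8177)a - 9120/8177)((8177/16)a - 8177/2) + (0)
Last nonzero remainder: (8177/16)a - 8177/2. Dividing through by 8177/16 gives the monic gcd a - 8.

a - 8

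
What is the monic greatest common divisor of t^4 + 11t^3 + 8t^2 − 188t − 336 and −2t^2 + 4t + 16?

t^2 − 2t − 8

By polynomial division,
  t^4 + 11t^3 + 8t^2 − 188t − 336 = (−(1/2)t^2 − (13/2)t − 21)(−2t^2 + 4t + 16) + (0)
Last nonzero remainder: −2t^2 + 4t + 16. Dividing through by −2 gives the monic gcd t^2 − 2t − 8.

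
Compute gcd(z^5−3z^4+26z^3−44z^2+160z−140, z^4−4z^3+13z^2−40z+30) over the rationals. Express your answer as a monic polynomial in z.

z^3−z^2+10z−10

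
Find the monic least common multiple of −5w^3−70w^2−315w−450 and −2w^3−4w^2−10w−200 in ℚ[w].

w^5+11w^4+41w^3+181w^2+990w+1800

Euclidean algorithm in ℚ[w]:
  −5w^3−70w^2−315w−450 = (5/2)(−2w^3−4w^2−10w−200) + (−60w^2−290w+50)
  −2w^3−4w^2−10w−200 = ((1/30)w−17/180)(−60w^2−290w+50) + (−(703/18)w−3515/18)
  −60w^2−290w+50 = ((1080/703)w−180/703)(−(703/18)w−3515/18) + (0)
Last nonzero remainder: −(703/18)w−3515/18. Dividing through by −703/18 gives the monic gcd w+5.
Then lcm(f, g) = f·g / gcd(f, g); expanding and making the result monic gives the answer.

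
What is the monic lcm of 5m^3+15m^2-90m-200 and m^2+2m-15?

By polynomial division,
  5m^3+15m^2-90m-200 = (5m+5)(m^2+2m-15) + (-25m-125)
  m^2+2m-15 = (-(1/25)m+3/25)(-25m-125) + (0)
Last nonzero remainder: -25m-125. Dividing through by -25 gives the monic gcd m+5.
Then lcm(f, g) = f·g / gcd(f, g); expanding and making the result monic gives the answer.

m^4-27m^2+14m+120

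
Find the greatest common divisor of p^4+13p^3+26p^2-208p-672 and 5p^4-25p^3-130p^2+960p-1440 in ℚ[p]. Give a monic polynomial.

p^2+2p-24

Repeated division with remainder:
  p^4+13p^3+26p^2-208p-672 = (1/5)(5p^4-25p^3-130p^2+960p-1440) + (18p^3+52p^2-400p-384)
  5p^4-25p^3-130p^2+960p-1440 = ((5/18)p-355/162)(18p^3+52p^2-400p-384) + ((7700/81)p^2+(15400/81)p-61600/27)
  18p^3+52p^2-400p-384 = ((729/3850)p+324/1925)((7700/81)p^2+(15400/81)p-61600/27) + (0)
Last nonzero remainder: (7700/81)p^2+(15400/81)p-61600/27. Dividing through by 7700/81 gives the monic gcd p^2+2p-24.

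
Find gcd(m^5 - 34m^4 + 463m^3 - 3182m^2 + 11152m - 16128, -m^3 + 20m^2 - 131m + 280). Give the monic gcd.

Apply the Euclidean algorithm:
  m^5 - 34m^4 + 463m^3 - 3182m^2 + 11152m - 16128 = (-m^2 + 14m - 52)(-m^3 + 20m^2 - 131m + 280) + (-28m^2 + 420m - 1568)
  -m^3 + 20m^2 - 131m + 280 = ((1/28)m - 5/28)(-28m^2 + 420m - 1568) + (0)
Last nonzero remainder: -28m^2 + 420m - 1568. Dividing through by -28 gives the monic gcd m^2 - 15m + 56.

m^2 - 15m + 56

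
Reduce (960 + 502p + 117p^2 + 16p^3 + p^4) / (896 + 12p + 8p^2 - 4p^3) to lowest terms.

Apply the Euclidean algorithm:
  p^4 + 16p^3 + 117p^2 + 502p + 960 = (-(1/4)p - 9/2)(-4p^3 + 8p^2 + 12p + 896) + (156p^2 + 780p + 4992)
  -4p^3 + 8p^2 + 12p + 896 = (-(1/39)p + 7/39)(156p^2 + 780p + 4992) + (0)
Last nonzero remainder: 156p^2 + 780p + 4992. Dividing through by 156 gives the monic gcd p^2 + 5p + 32.
Cancel p^2 + 5p + 32 from numerator and denominator to get the reduced form.

(-30 - 11p - p^2)/(-28 + 4p)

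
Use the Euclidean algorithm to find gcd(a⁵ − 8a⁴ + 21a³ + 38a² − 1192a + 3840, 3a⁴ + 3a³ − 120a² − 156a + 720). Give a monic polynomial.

a² − a − 30

Repeated division with remainder:
  a⁵ − 8a⁴ + 21a³ + 38a² − 1192a + 3840 = ((1/3)a − 3)(3a⁴ + 3a³ − 120a² − 156a + 720) + (70a³ − 270a² − 1900a + 6000)
  3a⁴ + 3a³ − 120a² − 156a + 720 = ((3/70)a + 51/245)(70a³ − 270a² − 1900a + 6000) + ((864/49)a² − (864/49)a − 25920/49)
  70a³ − 270a² − 1900a + 6000 = ((1715/432)a − 1225/108)((864/49)a² − (864/49)a − 25920/49) + (0)
Last nonzero remainder: (864/49)a² − (864/49)a − 25920/49. Dividing through by 864/49 gives the monic gcd a² − a − 30.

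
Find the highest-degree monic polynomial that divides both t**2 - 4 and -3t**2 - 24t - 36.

t + 2

Apply the Euclidean algorithm:
  t**2 - 4 = (-1/3)(-3t**2 - 24t - 36) + (-8t - 16)
  -3t**2 - 24t - 36 = ((3/8)t + 9/4)(-8t - 16) + (0)
Last nonzero remainder: -8t - 16. Dividing through by -8 gives the monic gcd t + 2.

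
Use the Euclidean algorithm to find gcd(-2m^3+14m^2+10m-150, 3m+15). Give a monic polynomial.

Repeated division with remainder:
  -2m^3+14m^2+10m-150 = (-(2/3)m^2+8m-110/3)(3m+15) + (400)
  3m+15 = ((3/400)m+3/80)(400) + (0)
The last nonzero remainder is the constant 400, so the polynomials are coprime and gcd = 1.

1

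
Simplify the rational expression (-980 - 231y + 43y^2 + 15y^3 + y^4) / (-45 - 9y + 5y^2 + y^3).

(-196 - 7y + 10y^2 + y^3)/(-9 + y^2)

By polynomial division,
  y^4 + 15y^3 + 43y^2 - 231y - 980 = (y + 10)(y^3 + 5y^2 - 9y - 45) + (2y^2 - 96y - 530)
  y^3 + 5y^2 - 9y - 45 = ((1/2)y + 53/2)(2y^2 - 96y - 530) + (2800y + 14000)
  2y^2 - 96y - 530 = ((1/1400)y - 53/1400)(2800y + 14000) + (0)
Last nonzero remainder: 2800y + 14000. Dividing through by 2800 gives the monic gcd y + 5.
Cancel y + 5 from numerator and denominator to get the reduced form.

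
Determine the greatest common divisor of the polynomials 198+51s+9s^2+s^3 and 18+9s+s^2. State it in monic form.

6+s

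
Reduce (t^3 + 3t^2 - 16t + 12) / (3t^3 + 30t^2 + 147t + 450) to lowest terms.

(t^2 - 3t + 2)/(3t^2 + 12t + 75)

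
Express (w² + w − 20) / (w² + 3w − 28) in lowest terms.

By polynomial division,
  w² + w − 20 = (w² + 3w − 28) + (−2w + 8)
  w² + 3w − 28 = (−(1/2)w − 7/2)(−2w + 8) + (0)
Last nonzero remainder: −2w + 8. Dividing through by −2 gives the monic gcd w − 4.
Cancel w − 4 from numerator and denominator to get the reduced form.

(w + 5)/(w + 7)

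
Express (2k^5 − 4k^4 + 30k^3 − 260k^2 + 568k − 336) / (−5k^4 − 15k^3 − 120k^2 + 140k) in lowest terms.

Euclidean algorithm in ℚ[k]:
  2k^5 − 4k^4 + 30k^3 − 260k^2 + 568k − 336 = (−(2/5)k + 2)(−5k^4 − 15k^3 − 120k^2 + 140k) + (12k^3 + 36k^2 + 288k − 336)
  −5k^4 − 15k^3 − 120k^2 + 140k = (−(5/12)k)(12k^3 + 36k^2 + 288k − 336) + (0)
Last nonzero remainder: 12k^3 + 36k^2 + 288k − 336. Dividing through by 12 gives the monic gcd k^3 + 3k^2 + 24k − 28.
Cancel k^3 + 3k^2 + 24k − 28 from numerator and denominator to get the reduced form.

(−2k^2 + 10k − 12)/(5k)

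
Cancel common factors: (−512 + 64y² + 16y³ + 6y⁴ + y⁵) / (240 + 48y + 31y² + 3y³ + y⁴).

(−32 + 6y² + y³)/(15 + 3y + y²)

Euclidean algorithm in ℚ[y]:
  y⁵ + 6y⁴ + 16y³ + 64y² − 512 = (y + 3)(y⁴ + 3y³ + 31y² + 48y + 240) + (−24y³ − 77y² − 384y − 1232)
  y⁴ + 3y³ + 31y² + 48y + 240 = (−(1/24)y + 5/576)(−24y³ − 77y² − 384y − 1232) + ((9025/576)y² + 9025/36)
  −24y³ − 77y² − 384y − 1232 = (−(13824/9025)y − 44352/9025)((9025/576)y² + 9025/36) + (0)
Last nonzero remainder: (9025/576)y² + 9025/36. Dividing through by 9025/576 gives the monic gcd y² + 16.
Cancel y² + 16 from numerator and denominator to get the reduced form.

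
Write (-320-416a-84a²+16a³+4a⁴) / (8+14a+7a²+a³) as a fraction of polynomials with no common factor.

By polynomial division,
  4a⁴+16a³-84a²-416a-320 = (4a-12)(a³+7a²+14a+8) + (-56a²-280a-224)
  a³+7a²+14a+8 = (-(1/56)a-1/28)(-56a²-280a-224) + (0)
Last nonzero remainder: -56a²-280a-224. Dividing through by -56 gives the monic gcd a²+5a+4.
Cancel a²+5a+4 from numerator and denominator to get the reduced form.

(-80-4a+4a²)/(2+a)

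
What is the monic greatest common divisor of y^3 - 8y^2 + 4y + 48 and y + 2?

Euclidean algorithm in ℚ[y]:
  y^3 - 8y^2 + 4y + 48 = (y^2 - 10y + 24)(y + 2) + (0)
The last nonzero remainder y + 2 is already monic.

y + 2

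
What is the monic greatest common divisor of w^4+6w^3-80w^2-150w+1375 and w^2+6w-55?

w^2+6w-55

Repeated division with remainder:
  w^4+6w^3-80w^2-150w+1375 = (w^2-25)(w^2+6w-55) + (0)
The last nonzero remainder w^2+6w-55 is already monic.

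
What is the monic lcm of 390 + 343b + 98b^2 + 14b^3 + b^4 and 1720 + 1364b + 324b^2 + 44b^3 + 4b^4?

Euclidean algorithm in ℚ[b]:
  b^4 + 14b^3 + 98b^2 + 343b + 390 = (1/4)(4b^4 + 44b^3 + 324b^2 + 1364b + 1720) + (3b^3 + 17b^2 + 2b - 40)
  4b^4 + 44b^3 + 324b^2 + 1364b + 1720 = ((4/3)b + 64/9)(3b^3 + 17b^2 + 2b - 40) + ((1804/9)b^2 + (12628/9)b + 18040/9)
  3b^3 + 17b^2 + 2b - 40 = ((27/1804)b - 9/451)((1804/9)b^2 + (12628/9)b + 18040/9) + (0)
Last nonzero remainder: (1804/9)b^2 + (12628/9)b + 18040/9. Dividing through by 1804/9 gives the monic gcd b^2 + 7b + 10.
Then lcm(f, g) = f·g / gcd(f, g); expanding and making the result monic gives the answer.

16770 + 16309b + 5976b^2 + 1337b^3 + 197b^4 + 18b^5 + b^6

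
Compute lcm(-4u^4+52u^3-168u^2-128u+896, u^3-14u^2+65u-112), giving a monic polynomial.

u^6-20u^5+149u^4-470u^3+224u^2+2080u-3584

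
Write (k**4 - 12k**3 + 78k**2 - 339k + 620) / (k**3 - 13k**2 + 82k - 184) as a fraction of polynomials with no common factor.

(k**3 - 8k**2 + 46k - 155)/(k**2 - 9k + 46)

By polynomial division,
  k**4 - 12k**3 + 78k**2 - 339k + 620 = (k + 1)(k**3 - 13k**2 + 82k - 184) + (9k**2 - 237k + 804)
  k**3 - 13k**2 + 82k - 184 = ((1/9)k + 40/27)(9k**2 - 237k + 804) + ((3094/9)k - 12376/9)
  9k**2 - 237k + 804 = ((81/3094)k - 1809/3094)((3094/9)k - 12376/9) + (0)
Last nonzero remainder: (3094/9)k - 12376/9. Dividing through by 3094/9 gives the monic gcd k - 4.
Cancel k - 4 from numerator and denominator to get the reduced form.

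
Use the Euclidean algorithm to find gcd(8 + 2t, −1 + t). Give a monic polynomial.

1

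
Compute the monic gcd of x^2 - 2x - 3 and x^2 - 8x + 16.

1

Apply the Euclidean algorithm:
  x^2 - 2x - 3 = (x^2 - 8x + 16) + (6x - 19)
  x^2 - 8x + 16 = ((1/6)x - 29/36)(6x - 19) + (25/36)
  6x - 19 = ((216/25)x - 684/25)(25/36) + (0)
The last nonzero remainder is the constant 25/36, so the polynomials are coprime and gcd = 1.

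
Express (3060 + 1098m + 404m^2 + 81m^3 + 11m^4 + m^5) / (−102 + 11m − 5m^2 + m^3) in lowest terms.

(180 + 54m + 10m^2 + m^3)/(−6 + m)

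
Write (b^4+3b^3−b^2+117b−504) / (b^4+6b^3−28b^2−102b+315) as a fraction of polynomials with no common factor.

Apply the Euclidean algorithm:
  b^4+3b^3−b^2+117b−504 = (b^4+6b^3−28b^2−102b+315) + (−3b^3+27b^2+219b−819)
  b^4+6b^3−28b^2−102b+315 = (−(1/3)b−5)(−3b^3+27b^2+219b−819) + (180b^2+720b−3780)
  −3b^3+27b^2+219b−819 = (−(1/60)b+13/60)(180b^2+720b−3780) + (0)
Last nonzero remainder: 180b^2+720b−3780. Dividing through by 180 gives the monic gcd b^2+4b−21.
Cancel b^2+4b−21 from numerator and denominator to get the reduced form.

(b^2−b+24)/(b^2+2b−15)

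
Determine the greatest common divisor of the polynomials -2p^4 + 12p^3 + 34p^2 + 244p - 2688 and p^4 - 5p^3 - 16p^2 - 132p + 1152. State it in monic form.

p^3 + p^2 - 10p - 192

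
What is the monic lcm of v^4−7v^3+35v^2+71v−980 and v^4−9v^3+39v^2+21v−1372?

v^5−14v^4+84v^3−174v^2−1477v+6860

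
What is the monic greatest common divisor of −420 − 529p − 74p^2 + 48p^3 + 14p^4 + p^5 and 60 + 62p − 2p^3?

5 + 6p + p^2

Apply the Euclidean algorithm:
  p^5 + 14p^4 + 48p^3 − 74p^2 − 529p − 420 = (−(1/2)p^2 − 7p − 79/2)(−2p^3 + 62p + 60) + (390p^2 + 2340p + 1950)
  −2p^3 + 62p + 60 = (−(1/195)p + 2/65)(390p^2 + 2340p + 1950) + (0)
Last nonzero remainder: 390p^2 + 2340p + 1950. Dividing through by 390 gives the monic gcd p^2 + 6p + 5.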